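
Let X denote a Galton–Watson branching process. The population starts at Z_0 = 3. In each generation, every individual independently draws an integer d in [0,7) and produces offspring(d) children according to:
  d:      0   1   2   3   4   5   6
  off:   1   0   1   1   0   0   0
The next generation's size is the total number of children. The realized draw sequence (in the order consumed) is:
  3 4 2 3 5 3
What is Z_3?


1

gen 0: Z_0=3, draws=[3, 4, 2], offspring=[1, 0, 1], Z_1=2
gen 1: Z_1=2, draws=[3, 5], offspring=[1, 0], Z_2=1
gen 2: Z_2=1, draws=[3], offspring=[1], Z_3=1


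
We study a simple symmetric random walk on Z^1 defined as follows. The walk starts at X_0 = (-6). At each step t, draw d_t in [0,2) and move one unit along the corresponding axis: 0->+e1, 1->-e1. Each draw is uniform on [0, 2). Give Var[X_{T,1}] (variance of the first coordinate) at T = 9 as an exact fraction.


Outcome values over d=0..1: [1, -1]
Σy = 0, Σy² = 2, M = 2
μ = 0/2 = 0,  σ² = 2/2 − (0)² = 1
Independent increments: Var[X_9] = 9·σ² = 9·(1) = 9

9


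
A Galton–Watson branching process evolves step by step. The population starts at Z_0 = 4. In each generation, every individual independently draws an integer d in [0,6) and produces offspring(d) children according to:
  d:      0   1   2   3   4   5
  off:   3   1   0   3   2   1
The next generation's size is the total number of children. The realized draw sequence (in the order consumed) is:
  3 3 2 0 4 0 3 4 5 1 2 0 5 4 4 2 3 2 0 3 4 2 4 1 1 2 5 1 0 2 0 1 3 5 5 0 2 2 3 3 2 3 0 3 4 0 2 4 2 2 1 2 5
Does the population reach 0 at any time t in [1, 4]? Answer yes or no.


no

gen 0: Z_0=4, draws=[3, 3, 2, 0], offspring=[3, 3, 0, 3], Z_1=9
gen 1: Z_1=9, draws=[4, 0, 3, 4, 5, 1, 2, 0, 5], offspring=[2, 3, 3, 2, 1, 1, 0, 3, 1], Z_2=16
gen 2: Z_2=16, draws=[4, 4, 2, 3, 2, 0, 3, 4, 2, 4, 1, 1, 2, 5, 1, 0], offspring=[2, 2, 0, 3, 0, 3, 3, 2, 0, 2, 1, 1, 0, 1, 1, 3], Z_3=24
gen 3: Z_3=24, draws=[2, 0, 1, 3, 5, 5, 0, 2, 2, 3, 3, 2, 3, 0, 3, 4, 0, 2, 4, 2, 2, 1, 2, 5], offspring=[0, 3, 1, 3, 1, 1, 3, 0, 0, 3, 3, 0, 3, 3, 3, 2, 3, 0, 2, 0, 0, 1, 0, 1], Z_4=36


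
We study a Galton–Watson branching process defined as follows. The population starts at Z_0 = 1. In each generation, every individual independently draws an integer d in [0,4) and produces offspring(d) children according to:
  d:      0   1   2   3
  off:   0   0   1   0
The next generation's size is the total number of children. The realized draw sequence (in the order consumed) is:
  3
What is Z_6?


gen 0: Z_0=1, draws=[3], offspring=[0], Z_1=0
gen 1: Z_1=0, draws=[], offspring=[], Z_2=0
gen 2: Z_2=0, draws=[], offspring=[], Z_3=0
gen 3: Z_3=0, draws=[], offspring=[], Z_4=0
gen 4: Z_4=0, draws=[], offspring=[], Z_5=0
gen 5: Z_5=0, draws=[], offspring=[], Z_6=0

0


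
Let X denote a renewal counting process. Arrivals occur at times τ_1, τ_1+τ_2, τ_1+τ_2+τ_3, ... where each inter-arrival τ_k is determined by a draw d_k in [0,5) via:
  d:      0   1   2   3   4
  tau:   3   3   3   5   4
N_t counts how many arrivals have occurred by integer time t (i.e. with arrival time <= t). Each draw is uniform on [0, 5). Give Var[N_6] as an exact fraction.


144/625

Inter-arrival values over d=0..4: [3, 3, 3, 5, 4]
Each d has probability 1/5, so the pmf of τ is: f(3) = 3/5, f(4) = 1/5, f(5) = 1/5
Let p_n(j) = P(N_n = j), with p_0 = [1]. Condition on τ_1: p_n(0) = P(τ > n), and for j >= 1, p_n(j) = Σ_{k<=n} f(k)·p_{n−k}(j−1)
p_1 = [1]  (j = 0)
p_2 = [1]  (j = 0)
p_3 = [2/5, 3/5]  (j = 0..1)
p_4 = [1/5, 4/5]  (j = 0..1)
p_5 = [0, 1]  (j = 0..1)
p_6 = [0, 16/25, 9/25]  (j = 0..2)
E[N_6] = Σ j·p_6(j) = 34/25;  E[N_6²] = Σ j²·p_6(j) = 52/25
Var[N_6] = 52/25 − (34/25)² = 144/625


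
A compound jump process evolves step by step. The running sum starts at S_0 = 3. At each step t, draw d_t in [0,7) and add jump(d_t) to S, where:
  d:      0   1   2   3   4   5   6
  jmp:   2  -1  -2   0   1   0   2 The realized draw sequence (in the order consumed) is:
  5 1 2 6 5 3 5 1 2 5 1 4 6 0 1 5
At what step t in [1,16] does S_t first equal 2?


2

t=0: S=3, d=5, jump=0, S_1=3
t=1: S=3, d=1, jump=-1, S_2=2
t=2: S=2, d=2, jump=-2, S_3=0
t=3: S=0, d=6, jump=2, S_4=2
t=4: S=2, d=5, jump=0, S_5=2
t=5: S=2, d=3, jump=0, S_6=2
t=6: S=2, d=5, jump=0, S_7=2
t=7: S=2, d=1, jump=-1, S_8=1
t=8: S=1, d=2, jump=-2, S_9=-1
t=9: S=-1, d=5, jump=0, S_10=-1
t=10: S=-1, d=1, jump=-1, S_11=-2
t=11: S=-2, d=4, jump=1, S_12=-1
t=12: S=-1, d=6, jump=2, S_13=1
t=13: S=1, d=0, jump=2, S_14=3
t=14: S=3, d=1, jump=-1, S_15=2
t=15: S=2, d=5, jump=0, S_16=2


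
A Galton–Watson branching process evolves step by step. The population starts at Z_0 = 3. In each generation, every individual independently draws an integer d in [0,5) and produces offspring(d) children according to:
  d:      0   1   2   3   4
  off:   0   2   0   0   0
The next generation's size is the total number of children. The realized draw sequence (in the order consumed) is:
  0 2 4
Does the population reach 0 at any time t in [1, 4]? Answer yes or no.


gen 0: Z_0=3, draws=[0, 2, 4], offspring=[0, 0, 0], Z_1=0
gen 1: Z_1=0, draws=[], offspring=[], Z_2=0
gen 2: Z_2=0, draws=[], offspring=[], Z_3=0
gen 3: Z_3=0, draws=[], offspring=[], Z_4=0

yes


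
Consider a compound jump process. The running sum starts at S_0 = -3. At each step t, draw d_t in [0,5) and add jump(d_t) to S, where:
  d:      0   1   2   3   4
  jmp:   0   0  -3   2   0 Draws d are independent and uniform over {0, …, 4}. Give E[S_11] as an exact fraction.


-26/5

Outcome values over d=0..4: [0, 0, -3, 2, 0]
Σy = -1, Σy² = 13, M = 5
μ = -1/5 = -1/5,  σ² = 13/5 − (-1/5)² = 64/25
E[S_11] = -3 + 11·(-1/5) = -26/5


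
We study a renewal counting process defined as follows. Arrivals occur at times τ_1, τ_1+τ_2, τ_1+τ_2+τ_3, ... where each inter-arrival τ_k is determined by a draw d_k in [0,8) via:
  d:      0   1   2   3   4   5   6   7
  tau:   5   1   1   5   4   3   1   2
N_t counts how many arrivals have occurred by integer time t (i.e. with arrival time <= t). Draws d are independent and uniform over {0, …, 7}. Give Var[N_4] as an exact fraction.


16124159/16777216

Inter-arrival values over d=0..7: [5, 1, 1, 5, 4, 3, 1, 2]
Each d has probability 1/8, so the pmf of τ is: f(1) = 3/8, f(2) = 1/8, f(3) = 1/8, f(4) = 1/8, f(5) = 1/4
Let p_n(j) = P(N_n = j), with p_0 = [1]. Condition on τ_1: p_n(0) = P(τ > n), and for j >= 1, p_n(j) = Σ_{k<=n} f(k)·p_{n−k}(j−1)
p_1 = [5/8, 3/8]  (j = 0..1)
p_2 = [1/2, 23/64, 9/64]  (j = 0..2)
p_3 = [3/8, 25/64, 93/512, 27/512]  (j = 0..3)
p_4 = [1/4, 13/32, 61/256, 351/4096, 81/4096]  (j = 0..4)
E[N_4] = Σ j·p_4(j) = 4993/4096;  E[N_4²] = Σ j²·p_4(j) = 10023/4096
Var[N_4] = 10023/4096 − (4993/4096)² = 16124159/16777216


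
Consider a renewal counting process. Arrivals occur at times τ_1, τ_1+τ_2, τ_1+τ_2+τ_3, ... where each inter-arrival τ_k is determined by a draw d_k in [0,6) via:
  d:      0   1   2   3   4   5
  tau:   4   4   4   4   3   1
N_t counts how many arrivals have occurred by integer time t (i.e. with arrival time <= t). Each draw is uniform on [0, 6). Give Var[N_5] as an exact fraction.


15736991/60466176

Inter-arrival values over d=0..5: [4, 4, 4, 4, 3, 1]
Each d has probability 1/6, so the pmf of τ is: f(1) = 1/6, f(3) = 1/6, f(4) = 2/3
Let p_n(j) = P(N_n = j), with p_0 = [1]. Condition on τ_1: p_n(0) = P(τ > n), and for j >= 1, p_n(j) = Σ_{k<=n} f(k)·p_{n−k}(j−1)
p_1 = [5/6, 1/6]  (j = 0..1)
p_2 = [5/6, 5/36, 1/36]  (j = 0..2)
p_3 = [2/3, 11/36, 5/216, 1/216]  (j = 0..3)
p_4 = [0, 11/12, 17/216, 5/1296, 1/1296]  (j = 0..4)
p_5 = [0, 25/36, 31/108, 23/1296, 5/7776, 1/7776]  (j = 0..5)
E[N_5] = Σ j·p_5(j) = 10303/7776;  E[N_5²] = Σ j²·p_5(j) = 5225/2592
Var[N_5] = 5225/2592 − (10303/7776)² = 15736991/60466176


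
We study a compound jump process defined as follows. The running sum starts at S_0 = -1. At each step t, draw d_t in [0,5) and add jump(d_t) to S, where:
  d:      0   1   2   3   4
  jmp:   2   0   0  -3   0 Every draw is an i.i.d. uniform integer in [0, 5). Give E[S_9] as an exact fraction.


Outcome values over d=0..4: [2, 0, 0, -3, 0]
Σy = -1, Σy² = 13, M = 5
μ = -1/5 = -1/5,  σ² = 13/5 − (-1/5)² = 64/25
E[S_9] = -1 + 9·(-1/5) = -14/5

-14/5


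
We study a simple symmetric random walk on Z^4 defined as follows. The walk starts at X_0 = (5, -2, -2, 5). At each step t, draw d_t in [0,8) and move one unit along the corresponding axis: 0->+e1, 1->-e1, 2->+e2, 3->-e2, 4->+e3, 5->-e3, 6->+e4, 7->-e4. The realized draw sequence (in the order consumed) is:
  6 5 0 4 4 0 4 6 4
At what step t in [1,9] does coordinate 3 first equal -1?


t=0: X=(5, -2, -2, 5), d=6 → +e4, X_1=(5, -2, -2, 6)
t=1: X=(5, -2, -2, 6), d=5 → -e3, X_2=(5, -2, -3, 6)
t=2: X=(5, -2, -3, 6), d=0 → +e1, X_3=(6, -2, -3, 6)
t=3: X=(6, -2, -3, 6), d=4 → +e3, X_4=(6, -2, -2, 6)
t=4: X=(6, -2, -2, 6), d=4 → +e3, X_5=(6, -2, -1, 6)
t=5: X=(6, -2, -1, 6), d=0 → +e1, X_6=(7, -2, -1, 6)
t=6: X=(7, -2, -1, 6), d=4 → +e3, X_7=(7, -2, 0, 6)
t=7: X=(7, -2, 0, 6), d=6 → +e4, X_8=(7, -2, 0, 7)
t=8: X=(7, -2, 0, 7), d=4 → +e3, X_9=(7, -2, 1, 7)

5


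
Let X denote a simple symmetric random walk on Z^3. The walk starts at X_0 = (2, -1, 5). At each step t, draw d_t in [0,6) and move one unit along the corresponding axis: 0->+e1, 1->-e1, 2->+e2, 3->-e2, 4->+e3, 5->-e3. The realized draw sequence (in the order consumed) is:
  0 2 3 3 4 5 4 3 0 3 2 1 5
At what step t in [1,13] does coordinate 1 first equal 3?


t=0: X=(2, -1, 5), d=0 → +e1, X_1=(3, -1, 5)
t=1: X=(3, -1, 5), d=2 → +e2, X_2=(3, 0, 5)
t=2: X=(3, 0, 5), d=3 → -e2, X_3=(3, -1, 5)
t=3: X=(3, -1, 5), d=3 → -e2, X_4=(3, -2, 5)
t=4: X=(3, -2, 5), d=4 → +e3, X_5=(3, -2, 6)
t=5: X=(3, -2, 6), d=5 → -e3, X_6=(3, -2, 5)
t=6: X=(3, -2, 5), d=4 → +e3, X_7=(3, -2, 6)
t=7: X=(3, -2, 6), d=3 → -e2, X_8=(3, -3, 6)
t=8: X=(3, -3, 6), d=0 → +e1, X_9=(4, -3, 6)
t=9: X=(4, -3, 6), d=3 → -e2, X_10=(4, -4, 6)
t=10: X=(4, -4, 6), d=2 → +e2, X_11=(4, -3, 6)
t=11: X=(4, -3, 6), d=1 → -e1, X_12=(3, -3, 6)
t=12: X=(3, -3, 6), d=5 → -e3, X_13=(3, -3, 5)

1


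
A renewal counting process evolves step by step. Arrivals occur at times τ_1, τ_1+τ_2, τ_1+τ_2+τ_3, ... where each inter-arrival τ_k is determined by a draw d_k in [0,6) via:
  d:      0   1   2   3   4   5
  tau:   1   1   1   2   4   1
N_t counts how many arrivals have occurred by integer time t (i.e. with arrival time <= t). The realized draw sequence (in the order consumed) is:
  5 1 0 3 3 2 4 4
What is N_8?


6

draw d_1=5: τ_1=1, arrival time A_1=1
draw d_2=1: τ_2=1, arrival time A_2=2
draw d_3=0: τ_3=1, arrival time A_3=3
draw d_4=3: τ_4=2, arrival time A_4=5
draw d_5=3: τ_5=2, arrival time A_5=7
draw d_6=2: τ_6=1, arrival time A_6=8
draw d_7=4: τ_7=4, arrival time A_7=12
draw d_8=4: τ_8=4, arrival time A_8=16
N_t over t=0..8: 0:0 1:1 2:2 3:3 4:3 5:4 6:4 7:5 8:6


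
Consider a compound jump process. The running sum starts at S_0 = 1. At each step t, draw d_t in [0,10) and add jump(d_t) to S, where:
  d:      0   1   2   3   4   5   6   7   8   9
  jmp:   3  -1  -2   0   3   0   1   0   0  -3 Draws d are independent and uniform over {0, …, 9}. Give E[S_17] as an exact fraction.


27/10

Outcome values over d=0..9: [3, -1, -2, 0, 3, 0, 1, 0, 0, -3]
Σy = 1, Σy² = 33, M = 10
μ = 1/10 = 1/10,  σ² = 33/10 − (1/10)² = 329/100
E[S_17] = 1 + 17·(1/10) = 27/10


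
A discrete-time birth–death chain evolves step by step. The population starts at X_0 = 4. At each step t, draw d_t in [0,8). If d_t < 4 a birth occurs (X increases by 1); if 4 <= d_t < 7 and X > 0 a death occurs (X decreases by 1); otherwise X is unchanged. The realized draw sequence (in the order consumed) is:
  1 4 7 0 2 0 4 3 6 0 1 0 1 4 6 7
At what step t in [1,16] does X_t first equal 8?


11

t=0: X=4, d=1 → birth, X_1=5
t=1: X=5, d=4 → death, X_2=4
t=2: X=4, d=7 → hold, X_3=4
t=3: X=4, d=0 → birth, X_4=5
t=4: X=5, d=2 → birth, X_5=6
t=5: X=6, d=0 → birth, X_6=7
t=6: X=7, d=4 → death, X_7=6
t=7: X=6, d=3 → birth, X_8=7
t=8: X=7, d=6 → death, X_9=6
t=9: X=6, d=0 → birth, X_10=7
t=10: X=7, d=1 → birth, X_11=8
t=11: X=8, d=0 → birth, X_12=9
t=12: X=9, d=1 → birth, X_13=10
t=13: X=10, d=4 → death, X_14=9
t=14: X=9, d=6 → death, X_15=8
t=15: X=8, d=7 → hold, X_16=8


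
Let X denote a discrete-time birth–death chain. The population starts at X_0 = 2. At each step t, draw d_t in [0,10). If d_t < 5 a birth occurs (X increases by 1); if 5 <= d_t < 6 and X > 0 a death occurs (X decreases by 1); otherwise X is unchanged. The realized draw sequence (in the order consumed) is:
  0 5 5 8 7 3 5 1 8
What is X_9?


t=0: X=2, d=0 → birth, X_1=3
t=1: X=3, d=5 → death, X_2=2
t=2: X=2, d=5 → death, X_3=1
t=3: X=1, d=8 → hold, X_4=1
t=4: X=1, d=7 → hold, X_5=1
t=5: X=1, d=3 → birth, X_6=2
t=6: X=2, d=5 → death, X_7=1
t=7: X=1, d=1 → birth, X_8=2
t=8: X=2, d=8 → hold, X_9=2

2


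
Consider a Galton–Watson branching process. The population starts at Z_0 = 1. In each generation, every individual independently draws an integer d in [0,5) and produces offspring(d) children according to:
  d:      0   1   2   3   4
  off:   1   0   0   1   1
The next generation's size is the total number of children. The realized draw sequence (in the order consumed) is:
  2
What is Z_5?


gen 0: Z_0=1, draws=[2], offspring=[0], Z_1=0
gen 1: Z_1=0, draws=[], offspring=[], Z_2=0
gen 2: Z_2=0, draws=[], offspring=[], Z_3=0
gen 3: Z_3=0, draws=[], offspring=[], Z_4=0
gen 4: Z_4=0, draws=[], offspring=[], Z_5=0

0


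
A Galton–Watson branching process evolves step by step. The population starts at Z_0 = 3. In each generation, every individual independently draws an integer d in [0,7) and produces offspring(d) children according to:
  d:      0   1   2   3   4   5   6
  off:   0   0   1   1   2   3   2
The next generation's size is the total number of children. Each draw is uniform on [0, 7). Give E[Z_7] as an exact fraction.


14348907/823543

Outcome values over d=0..6: [0, 0, 1, 1, 2, 3, 2]
Σy = 9, Σy² = 19, M = 7
μ = 9/7 = 9/7,  σ² = 19/7 − (9/7)² = 52/49
E[Z_0] = 3
E[Z_1] = 9/7·E[Z_0] = 27/7
E[Z_2] = 9/7·E[Z_1] = 243/49
E[Z_3] = 9/7·E[Z_2] = 2187/343
E[Z_4] = 9/7·E[Z_3] = 19683/2401
E[Z_5] = 9/7·E[Z_4] = 177147/16807
E[Z_6] = 9/7·E[Z_5] = 1594323/117649
E[Z_7] = 9/7·E[Z_6] = 14348907/823543


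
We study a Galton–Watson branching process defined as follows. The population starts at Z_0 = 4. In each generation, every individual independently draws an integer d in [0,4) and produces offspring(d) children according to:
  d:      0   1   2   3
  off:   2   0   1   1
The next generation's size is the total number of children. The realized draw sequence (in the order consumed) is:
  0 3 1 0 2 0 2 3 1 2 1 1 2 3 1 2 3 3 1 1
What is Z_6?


gen 0: Z_0=4, draws=[0, 3, 1, 0], offspring=[2, 1, 0, 2], Z_1=5
gen 1: Z_1=5, draws=[2, 0, 2, 3, 1], offspring=[1, 2, 1, 1, 0], Z_2=5
gen 2: Z_2=5, draws=[2, 1, 1, 2, 3], offspring=[1, 0, 0, 1, 1], Z_3=3
gen 3: Z_3=3, draws=[1, 2, 3], offspring=[0, 1, 1], Z_4=2
gen 4: Z_4=2, draws=[3, 1], offspring=[1, 0], Z_5=1
gen 5: Z_5=1, draws=[1], offspring=[0], Z_6=0

0


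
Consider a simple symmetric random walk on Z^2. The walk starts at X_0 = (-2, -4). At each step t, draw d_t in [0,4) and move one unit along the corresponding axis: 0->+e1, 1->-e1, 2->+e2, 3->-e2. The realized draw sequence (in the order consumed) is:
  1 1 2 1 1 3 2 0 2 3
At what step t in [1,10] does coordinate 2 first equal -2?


9

t=0: X=(-2, -4), d=1 → -e1, X_1=(-3, -4)
t=1: X=(-3, -4), d=1 → -e1, X_2=(-4, -4)
t=2: X=(-4, -4), d=2 → +e2, X_3=(-4, -3)
t=3: X=(-4, -3), d=1 → -e1, X_4=(-5, -3)
t=4: X=(-5, -3), d=1 → -e1, X_5=(-6, -3)
t=5: X=(-6, -3), d=3 → -e2, X_6=(-6, -4)
t=6: X=(-6, -4), d=2 → +e2, X_7=(-6, -3)
t=7: X=(-6, -3), d=0 → +e1, X_8=(-5, -3)
t=8: X=(-5, -3), d=2 → +e2, X_9=(-5, -2)
t=9: X=(-5, -2), d=3 → -e2, X_10=(-5, -3)


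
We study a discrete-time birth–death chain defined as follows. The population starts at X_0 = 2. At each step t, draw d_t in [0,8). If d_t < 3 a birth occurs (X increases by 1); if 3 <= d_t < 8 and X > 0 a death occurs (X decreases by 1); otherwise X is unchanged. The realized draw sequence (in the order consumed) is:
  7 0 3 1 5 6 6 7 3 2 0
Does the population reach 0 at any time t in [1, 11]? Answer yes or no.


yes

t=0: X=2, d=7 → death, X_1=1
t=1: X=1, d=0 → birth, X_2=2
t=2: X=2, d=3 → death, X_3=1
t=3: X=1, d=1 → birth, X_4=2
t=4: X=2, d=5 → death, X_5=1
t=5: X=1, d=6 → death, X_6=0
t=6: X=0, d=6 → hold, X_7=0
t=7: X=0, d=7 → hold, X_8=0
t=8: X=0, d=3 → hold, X_9=0
t=9: X=0, d=2 → birth, X_10=1
t=10: X=1, d=0 → birth, X_11=2


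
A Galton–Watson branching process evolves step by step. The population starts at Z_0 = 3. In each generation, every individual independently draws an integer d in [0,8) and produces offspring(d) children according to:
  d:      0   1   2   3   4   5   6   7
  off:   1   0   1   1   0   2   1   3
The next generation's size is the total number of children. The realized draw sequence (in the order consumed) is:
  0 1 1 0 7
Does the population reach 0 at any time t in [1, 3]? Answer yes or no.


gen 0: Z_0=3, draws=[0, 1, 1], offspring=[1, 0, 0], Z_1=1
gen 1: Z_1=1, draws=[0], offspring=[1], Z_2=1
gen 2: Z_2=1, draws=[7], offspring=[3], Z_3=3

no


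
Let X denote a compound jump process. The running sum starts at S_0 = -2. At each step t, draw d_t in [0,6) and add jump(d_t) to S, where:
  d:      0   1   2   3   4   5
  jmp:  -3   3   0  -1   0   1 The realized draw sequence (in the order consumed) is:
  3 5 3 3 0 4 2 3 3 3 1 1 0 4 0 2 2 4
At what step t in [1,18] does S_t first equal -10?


10

t=0: S=-2, d=3, jump=-1, S_1=-3
t=1: S=-3, d=5, jump=1, S_2=-2
t=2: S=-2, d=3, jump=-1, S_3=-3
t=3: S=-3, d=3, jump=-1, S_4=-4
t=4: S=-4, d=0, jump=-3, S_5=-7
t=5: S=-7, d=4, jump=0, S_6=-7
t=6: S=-7, d=2, jump=0, S_7=-7
t=7: S=-7, d=3, jump=-1, S_8=-8
t=8: S=-8, d=3, jump=-1, S_9=-9
t=9: S=-9, d=3, jump=-1, S_10=-10
t=10: S=-10, d=1, jump=3, S_11=-7
t=11: S=-7, d=1, jump=3, S_12=-4
t=12: S=-4, d=0, jump=-3, S_13=-7
t=13: S=-7, d=4, jump=0, S_14=-7
t=14: S=-7, d=0, jump=-3, S_15=-10
t=15: S=-10, d=2, jump=0, S_16=-10
t=16: S=-10, d=2, jump=0, S_17=-10
t=17: S=-10, d=4, jump=0, S_18=-10


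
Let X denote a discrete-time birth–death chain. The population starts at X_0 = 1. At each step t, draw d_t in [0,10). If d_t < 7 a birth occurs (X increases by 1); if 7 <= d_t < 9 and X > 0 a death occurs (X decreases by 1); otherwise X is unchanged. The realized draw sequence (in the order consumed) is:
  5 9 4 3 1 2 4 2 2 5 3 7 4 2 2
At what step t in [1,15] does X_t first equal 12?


t=0: X=1, d=5 → birth, X_1=2
t=1: X=2, d=9 → hold, X_2=2
t=2: X=2, d=4 → birth, X_3=3
t=3: X=3, d=3 → birth, X_4=4
t=4: X=4, d=1 → birth, X_5=5
t=5: X=5, d=2 → birth, X_6=6
t=6: X=6, d=4 → birth, X_7=7
t=7: X=7, d=2 → birth, X_8=8
t=8: X=8, d=2 → birth, X_9=9
t=9: X=9, d=5 → birth, X_10=10
t=10: X=10, d=3 → birth, X_11=11
t=11: X=11, d=7 → death, X_12=10
t=12: X=10, d=4 → birth, X_13=11
t=13: X=11, d=2 → birth, X_14=12
t=14: X=12, d=2 → birth, X_15=13

14


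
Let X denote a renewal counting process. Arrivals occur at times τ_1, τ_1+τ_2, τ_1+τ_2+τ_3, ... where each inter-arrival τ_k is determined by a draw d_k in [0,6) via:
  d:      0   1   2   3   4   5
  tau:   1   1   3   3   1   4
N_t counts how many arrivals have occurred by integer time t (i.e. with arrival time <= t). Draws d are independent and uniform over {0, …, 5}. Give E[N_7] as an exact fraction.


3583/1152

Inter-arrival values over d=0..5: [1, 1, 3, 3, 1, 4]
Each d has probability 1/6, so the pmf of τ is: f(1) = 1/2, f(3) = 1/3, f(4) = 1/6
Renewal equation for m(n) = E[N_n]: condition on τ_1 = k (if k <= n, one arrival plus a fresh copy on the remaining n−k steps): m(n) = F(n) + Σ_{k<=n} f(k)·m(n−k), where F(n) = P(τ <= n) and m(0) = 0
m(1) = F(1) = 1/2
m(2) = F(2) + f(1)·m(1) = 1/2 + 1/2·1/2 = 3/4
m(3) = F(3) + f(1)·m(2) = 5/6 + 1/2·3/4 = 29/24
m(4) = F(4) + f(1)·m(3) + f(3)·m(1) = 1 + 1/2·29/24 + 1/3·1/2 = 85/48
m(5) = F(5) + f(1)·m(4) + f(3)·m(2) + f(4)·m(1) = 1 + 1/2·85/48 + 1/3·3/4 + 1/6·1/2 = 71/32
m(6) = F(6) + f(1)·m(5) + f(3)·m(3) + f(4)·m(2) = 1 + 1/2·71/32 + 1/3·29/24 + 1/6·3/4 = 1519/576
m(7) = F(7) + f(1)·m(6) + f(3)·m(4) + f(4)·m(3) = 1 + 1/2·1519/576 + 1/3·85/48 + 1/6·29/24 = 3583/1152
E[N_7] = m(7) = 3583/1152


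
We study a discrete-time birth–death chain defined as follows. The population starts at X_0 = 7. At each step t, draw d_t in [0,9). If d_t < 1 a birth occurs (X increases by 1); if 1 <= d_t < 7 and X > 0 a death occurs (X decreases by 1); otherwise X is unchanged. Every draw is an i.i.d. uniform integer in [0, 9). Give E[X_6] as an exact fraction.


11/3

X can drop by at most 1 per step and X_0 = 7 > T = 6, so X_t >= 7 − t >= 1 > 0 for every t <= 6: the floor at 0 (the 'and X > 0' condition) never binds. Hence X_6 = X_0 + Σ_{t<6} Y_t with i.i.d. increments Y_t = y(d_t) ∈ {+1, −1, 0}.
Outcome values over d=0..8: [1, -1, -1, -1, -1, -1, -1, 0, 0]
Σy = -5, Σy² = 7, M = 9
μ = -5/9 = -5/9,  σ² = 7/9 − (-5/9)² = 38/81
E[X_6] = 7 + 6·(-5/9) = 11/3


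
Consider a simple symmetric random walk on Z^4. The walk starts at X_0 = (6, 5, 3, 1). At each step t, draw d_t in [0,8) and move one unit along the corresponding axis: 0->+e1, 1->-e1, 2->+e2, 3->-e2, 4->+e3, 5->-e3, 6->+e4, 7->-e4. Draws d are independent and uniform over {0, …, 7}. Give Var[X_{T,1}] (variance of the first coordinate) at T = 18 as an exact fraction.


Outcome values over d=0..7: [1, -1, 0, 0, 0, 0, 0, 0]
Σy = 0, Σy² = 2, M = 8
μ = 0/8 = 0,  σ² = 2/8 − (0)² = 1/4
Independent increments: Var[X_18] = 18·σ² = 18·(1/4) = 9/2

9/2


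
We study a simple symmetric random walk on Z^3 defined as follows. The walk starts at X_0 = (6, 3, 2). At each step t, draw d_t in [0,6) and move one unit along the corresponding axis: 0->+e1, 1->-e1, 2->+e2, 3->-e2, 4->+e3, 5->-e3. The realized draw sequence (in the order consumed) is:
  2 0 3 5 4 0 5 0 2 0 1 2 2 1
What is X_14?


t=0: X=(6, 3, 2), d=2 → +e2, X_1=(6, 4, 2)
t=1: X=(6, 4, 2), d=0 → +e1, X_2=(7, 4, 2)
t=2: X=(7, 4, 2), d=3 → -e2, X_3=(7, 3, 2)
t=3: X=(7, 3, 2), d=5 → -e3, X_4=(7, 3, 1)
t=4: X=(7, 3, 1), d=4 → +e3, X_5=(7, 3, 2)
t=5: X=(7, 3, 2), d=0 → +e1, X_6=(8, 3, 2)
t=6: X=(8, 3, 2), d=5 → -e3, X_7=(8, 3, 1)
t=7: X=(8, 3, 1), d=0 → +e1, X_8=(9, 3, 1)
t=8: X=(9, 3, 1), d=2 → +e2, X_9=(9, 4, 1)
t=9: X=(9, 4, 1), d=0 → +e1, X_10=(10, 4, 1)
t=10: X=(10, 4, 1), d=1 → -e1, X_11=(9, 4, 1)
t=11: X=(9, 4, 1), d=2 → +e2, X_12=(9, 5, 1)
t=12: X=(9, 5, 1), d=2 → +e2, X_13=(9, 6, 1)
t=13: X=(9, 6, 1), d=1 → -e1, X_14=(8, 6, 1)

(8, 6, 1)


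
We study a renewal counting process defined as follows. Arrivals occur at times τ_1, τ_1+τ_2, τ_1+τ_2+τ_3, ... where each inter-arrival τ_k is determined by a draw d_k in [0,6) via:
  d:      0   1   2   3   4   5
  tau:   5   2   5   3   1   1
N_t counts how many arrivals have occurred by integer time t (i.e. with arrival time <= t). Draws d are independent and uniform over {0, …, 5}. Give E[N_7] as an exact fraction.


Inter-arrival values over d=0..5: [5, 2, 5, 3, 1, 1]
Each d has probability 1/6, so the pmf of τ is: f(1) = 1/3, f(2) = 1/6, f(3) = 1/6, f(5) = 1/3
Renewal equation for m(n) = E[N_n]: condition on τ_1 = k (if k <= n, one arrival plus a fresh copy on the remaining n−k steps): m(n) = F(n) + Σ_{k<=n} f(k)·m(n−k), where F(n) = P(τ <= n) and m(0) = 0
m(1) = F(1) = 1/3
m(2) = F(2) + f(1)·m(1) = 1/2 + 1/3·1/3 = 11/18
m(3) = F(3) + f(1)·m(2) + f(2)·m(1) = 2/3 + 1/3·11/18 + 1/6·1/3 = 25/27
m(4) = F(4) + f(1)·m(3) + f(2)·m(2) + f(3)·m(1) = 2/3 + 1/3·25/27 + 1/6·11/18 + 1/6·1/3 = 367/324
m(5) = F(5) + f(1)·m(4) + f(2)·m(3) + f(3)·m(2) = 1 + 1/3·367/324 + 1/6·25/27 + 1/6·11/18 = 397/243
m(6) = F(6) + f(1)·m(5) + f(2)·m(4) + f(3)·m(3) + f(5)·m(1) = 1 + 1/3·397/243 + 1/6·367/324 + 1/6·25/27 + 1/3·1/3 = 11657/5832
m(7) = F(7) + f(1)·m(6) + f(2)·m(5) + f(3)·m(4) + f(5)·m(2) = 1 + 1/3·11657/5832 + 1/6·397/243 + 1/6·367/324 + 1/3·11/18 = 5098/2187
E[N_7] = m(7) = 5098/2187

5098/2187


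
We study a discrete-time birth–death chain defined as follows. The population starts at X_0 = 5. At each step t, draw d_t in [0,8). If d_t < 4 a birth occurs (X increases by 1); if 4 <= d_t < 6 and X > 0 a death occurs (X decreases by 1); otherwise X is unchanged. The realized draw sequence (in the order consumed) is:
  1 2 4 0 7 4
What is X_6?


6

t=0: X=5, d=1 → birth, X_1=6
t=1: X=6, d=2 → birth, X_2=7
t=2: X=7, d=4 → death, X_3=6
t=3: X=6, d=0 → birth, X_4=7
t=4: X=7, d=7 → hold, X_5=7
t=5: X=7, d=4 → death, X_6=6


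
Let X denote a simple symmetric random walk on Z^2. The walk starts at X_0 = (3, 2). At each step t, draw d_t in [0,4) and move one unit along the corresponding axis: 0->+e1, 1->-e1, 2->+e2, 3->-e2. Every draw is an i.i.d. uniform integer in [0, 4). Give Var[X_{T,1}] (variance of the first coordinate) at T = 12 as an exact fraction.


6

Outcome values over d=0..3: [1, -1, 0, 0]
Σy = 0, Σy² = 2, M = 4
μ = 0/4 = 0,  σ² = 2/4 − (0)² = 1/2
Independent increments: Var[X_12] = 12·σ² = 12·(1/2) = 6


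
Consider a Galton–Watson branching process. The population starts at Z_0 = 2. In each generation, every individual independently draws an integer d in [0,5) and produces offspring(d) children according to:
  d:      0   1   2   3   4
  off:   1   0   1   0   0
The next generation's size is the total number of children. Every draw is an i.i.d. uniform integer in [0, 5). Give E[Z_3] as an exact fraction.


Outcome values over d=0..4: [1, 0, 1, 0, 0]
Σy = 2, Σy² = 2, M = 5
μ = 2/5 = 2/5,  σ² = 2/5 − (2/5)² = 6/25
E[Z_0] = 2
E[Z_1] = 2/5·E[Z_0] = 4/5
E[Z_2] = 2/5·E[Z_1] = 8/25
E[Z_3] = 2/5·E[Z_2] = 16/125

16/125


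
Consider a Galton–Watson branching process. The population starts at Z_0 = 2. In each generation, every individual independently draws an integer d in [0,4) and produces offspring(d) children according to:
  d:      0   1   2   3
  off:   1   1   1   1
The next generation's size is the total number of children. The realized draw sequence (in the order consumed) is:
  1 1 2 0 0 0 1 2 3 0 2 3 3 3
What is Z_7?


2

gen 0: Z_0=2, draws=[1, 1], offspring=[1, 1], Z_1=2
gen 1: Z_1=2, draws=[2, 0], offspring=[1, 1], Z_2=2
gen 2: Z_2=2, draws=[0, 0], offspring=[1, 1], Z_3=2
gen 3: Z_3=2, draws=[1, 2], offspring=[1, 1], Z_4=2
gen 4: Z_4=2, draws=[3, 0], offspring=[1, 1], Z_5=2
gen 5: Z_5=2, draws=[2, 3], offspring=[1, 1], Z_6=2
gen 6: Z_6=2, draws=[3, 3], offspring=[1, 1], Z_7=2


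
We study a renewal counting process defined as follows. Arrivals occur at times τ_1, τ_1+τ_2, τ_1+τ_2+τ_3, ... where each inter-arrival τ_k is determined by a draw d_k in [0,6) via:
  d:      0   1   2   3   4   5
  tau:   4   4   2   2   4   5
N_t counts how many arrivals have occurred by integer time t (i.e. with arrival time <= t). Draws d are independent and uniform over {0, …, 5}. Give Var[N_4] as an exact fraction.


89/324

Inter-arrival values over d=0..5: [4, 4, 2, 2, 4, 5]
Each d has probability 1/6, so the pmf of τ is: f(2) = 1/3, f(4) = 1/2, f(5) = 1/6
Let p_n(j) = P(N_n = j), with p_0 = [1]. Condition on τ_1: p_n(0) = P(τ > n), and for j >= 1, p_n(j) = Σ_{k<=n} f(k)·p_{n−k}(j−1)
p_1 = [1]  (j = 0)
p_2 = [2/3, 1/3]  (j = 0..1)
p_3 = [2/3, 1/3]  (j = 0..1)
p_4 = [1/6, 13/18, 1/9]  (j = 0..2)
E[N_4] = Σ j·p_4(j) = 17/18;  E[N_4²] = Σ j²·p_4(j) = 7/6
Var[N_4] = 7/6 − (17/18)² = 89/324


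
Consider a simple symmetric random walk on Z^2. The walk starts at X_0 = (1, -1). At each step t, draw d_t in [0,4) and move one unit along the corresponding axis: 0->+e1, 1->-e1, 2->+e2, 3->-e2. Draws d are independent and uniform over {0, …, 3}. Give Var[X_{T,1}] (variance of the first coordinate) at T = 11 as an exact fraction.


11/2

Outcome values over d=0..3: [1, -1, 0, 0]
Σy = 0, Σy² = 2, M = 4
μ = 0/4 = 0,  σ² = 2/4 − (0)² = 1/2
Independent increments: Var[X_11] = 11·σ² = 11·(1/2) = 11/2


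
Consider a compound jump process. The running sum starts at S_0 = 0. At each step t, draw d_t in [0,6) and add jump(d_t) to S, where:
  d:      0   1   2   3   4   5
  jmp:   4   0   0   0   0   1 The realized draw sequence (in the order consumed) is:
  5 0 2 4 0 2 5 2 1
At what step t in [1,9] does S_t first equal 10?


7

t=0: S=0, d=5, jump=1, S_1=1
t=1: S=1, d=0, jump=4, S_2=5
t=2: S=5, d=2, jump=0, S_3=5
t=3: S=5, d=4, jump=0, S_4=5
t=4: S=5, d=0, jump=4, S_5=9
t=5: S=9, d=2, jump=0, S_6=9
t=6: S=9, d=5, jump=1, S_7=10
t=7: S=10, d=2, jump=0, S_8=10
t=8: S=10, d=1, jump=0, S_9=10


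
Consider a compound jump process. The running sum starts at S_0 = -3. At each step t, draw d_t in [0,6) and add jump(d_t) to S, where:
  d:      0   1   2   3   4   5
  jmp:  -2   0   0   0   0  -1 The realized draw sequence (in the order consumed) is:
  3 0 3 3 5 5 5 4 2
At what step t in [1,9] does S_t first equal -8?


t=0: S=-3, d=3, jump=0, S_1=-3
t=1: S=-3, d=0, jump=-2, S_2=-5
t=2: S=-5, d=3, jump=0, S_3=-5
t=3: S=-5, d=3, jump=0, S_4=-5
t=4: S=-5, d=5, jump=-1, S_5=-6
t=5: S=-6, d=5, jump=-1, S_6=-7
t=6: S=-7, d=5, jump=-1, S_7=-8
t=7: S=-8, d=4, jump=0, S_8=-8
t=8: S=-8, d=2, jump=0, S_9=-8

7


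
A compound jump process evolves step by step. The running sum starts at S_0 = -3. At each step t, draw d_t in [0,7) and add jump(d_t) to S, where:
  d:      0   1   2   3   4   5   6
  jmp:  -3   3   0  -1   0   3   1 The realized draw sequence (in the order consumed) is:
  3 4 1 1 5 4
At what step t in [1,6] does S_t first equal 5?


t=0: S=-3, d=3, jump=-1, S_1=-4
t=1: S=-4, d=4, jump=0, S_2=-4
t=2: S=-4, d=1, jump=3, S_3=-1
t=3: S=-1, d=1, jump=3, S_4=2
t=4: S=2, d=5, jump=3, S_5=5
t=5: S=5, d=4, jump=0, S_6=5

5


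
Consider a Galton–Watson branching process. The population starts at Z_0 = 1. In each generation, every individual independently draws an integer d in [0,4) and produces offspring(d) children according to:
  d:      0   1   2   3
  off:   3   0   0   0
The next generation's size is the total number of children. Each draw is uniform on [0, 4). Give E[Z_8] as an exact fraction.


Outcome values over d=0..3: [3, 0, 0, 0]
Σy = 3, Σy² = 9, M = 4
μ = 3/4 = 3/4,  σ² = 9/4 − (3/4)² = 27/16
E[Z_0] = 1
E[Z_1] = 3/4·E[Z_0] = 3/4
E[Z_2] = 3/4·E[Z_1] = 9/16
E[Z_3] = 3/4·E[Z_2] = 27/64
E[Z_4] = 3/4·E[Z_3] = 81/256
E[Z_5] = 3/4·E[Z_4] = 243/1024
E[Z_6] = 3/4·E[Z_5] = 729/4096
E[Z_7] = 3/4·E[Z_6] = 2187/16384
E[Z_8] = 3/4·E[Z_7] = 6561/65536

6561/65536


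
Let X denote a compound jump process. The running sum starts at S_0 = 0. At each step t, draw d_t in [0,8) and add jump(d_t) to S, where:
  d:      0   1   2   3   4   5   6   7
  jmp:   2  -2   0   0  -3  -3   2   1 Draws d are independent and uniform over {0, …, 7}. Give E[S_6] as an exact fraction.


-9/4

Outcome values over d=0..7: [2, -2, 0, 0, -3, -3, 2, 1]
Σy = -3, Σy² = 31, M = 8
μ = -3/8 = -3/8,  σ² = 31/8 − (-3/8)² = 239/64
E[S_6] = 0 + 6·(-3/8) = -9/4


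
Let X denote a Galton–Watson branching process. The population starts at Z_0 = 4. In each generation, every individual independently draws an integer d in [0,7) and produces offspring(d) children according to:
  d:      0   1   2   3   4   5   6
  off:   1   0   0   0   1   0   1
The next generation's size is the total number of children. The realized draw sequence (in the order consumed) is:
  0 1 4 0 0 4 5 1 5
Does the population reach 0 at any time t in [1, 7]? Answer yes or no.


yes

gen 0: Z_0=4, draws=[0, 1, 4, 0], offspring=[1, 0, 1, 1], Z_1=3
gen 1: Z_1=3, draws=[0, 4, 5], offspring=[1, 1, 0], Z_2=2
gen 2: Z_2=2, draws=[1, 5], offspring=[0, 0], Z_3=0
gen 3: Z_3=0, draws=[], offspring=[], Z_4=0
gen 4: Z_4=0, draws=[], offspring=[], Z_5=0
gen 5: Z_5=0, draws=[], offspring=[], Z_6=0
gen 6: Z_6=0, draws=[], offspring=[], Z_7=0


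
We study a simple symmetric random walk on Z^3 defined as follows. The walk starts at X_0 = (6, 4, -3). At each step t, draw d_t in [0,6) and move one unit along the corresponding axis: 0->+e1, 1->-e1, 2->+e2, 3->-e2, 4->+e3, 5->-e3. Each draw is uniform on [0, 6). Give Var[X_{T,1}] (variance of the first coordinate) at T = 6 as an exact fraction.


Outcome values over d=0..5: [1, -1, 0, 0, 0, 0]
Σy = 0, Σy² = 2, M = 6
μ = 0/6 = 0,  σ² = 2/6 − (0)² = 1/3
Independent increments: Var[X_6] = 6·σ² = 6·(1/3) = 2

2


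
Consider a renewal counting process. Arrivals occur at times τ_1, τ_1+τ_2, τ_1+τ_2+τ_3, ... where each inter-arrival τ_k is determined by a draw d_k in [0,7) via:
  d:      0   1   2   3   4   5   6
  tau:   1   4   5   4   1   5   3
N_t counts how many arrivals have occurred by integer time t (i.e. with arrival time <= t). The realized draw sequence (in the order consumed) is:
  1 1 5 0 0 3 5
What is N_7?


draw d_1=1: τ_1=4, arrival time A_1=4
draw d_2=1: τ_2=4, arrival time A_2=8
draw d_3=5: τ_3=5, arrival time A_3=13
draw d_4=0: τ_4=1, arrival time A_4=14
draw d_5=0: τ_5=1, arrival time A_5=15
draw d_6=3: τ_6=4, arrival time A_6=19
draw d_7=5: τ_7=5, arrival time A_7=24
N_t over t=0..7: 0:0 1:0 2:0 3:0 4:1 5:1 6:1 7:1

1


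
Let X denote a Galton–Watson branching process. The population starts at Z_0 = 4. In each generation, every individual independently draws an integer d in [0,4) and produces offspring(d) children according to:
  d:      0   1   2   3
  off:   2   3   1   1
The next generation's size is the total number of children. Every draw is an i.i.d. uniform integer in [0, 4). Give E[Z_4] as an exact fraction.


Outcome values over d=0..3: [2, 3, 1, 1]
Σy = 7, Σy² = 15, M = 4
μ = 7/4 = 7/4,  σ² = 15/4 − (7/4)² = 11/16
E[Z_0] = 4
E[Z_1] = 7/4·E[Z_0] = 7
E[Z_2] = 7/4·E[Z_1] = 49/4
E[Z_3] = 7/4·E[Z_2] = 343/16
E[Z_4] = 7/4·E[Z_3] = 2401/64

2401/64


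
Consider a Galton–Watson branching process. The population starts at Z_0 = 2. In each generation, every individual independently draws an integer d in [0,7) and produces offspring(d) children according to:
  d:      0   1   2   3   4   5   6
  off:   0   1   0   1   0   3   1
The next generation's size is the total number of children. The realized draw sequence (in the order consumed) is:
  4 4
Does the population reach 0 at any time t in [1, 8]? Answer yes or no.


yes

gen 0: Z_0=2, draws=[4, 4], offspring=[0, 0], Z_1=0
gen 1: Z_1=0, draws=[], offspring=[], Z_2=0
gen 2: Z_2=0, draws=[], offspring=[], Z_3=0
gen 3: Z_3=0, draws=[], offspring=[], Z_4=0
gen 4: Z_4=0, draws=[], offspring=[], Z_5=0
gen 5: Z_5=0, draws=[], offspring=[], Z_6=0
gen 6: Z_6=0, draws=[], offspring=[], Z_7=0
gen 7: Z_7=0, draws=[], offspring=[], Z_8=0


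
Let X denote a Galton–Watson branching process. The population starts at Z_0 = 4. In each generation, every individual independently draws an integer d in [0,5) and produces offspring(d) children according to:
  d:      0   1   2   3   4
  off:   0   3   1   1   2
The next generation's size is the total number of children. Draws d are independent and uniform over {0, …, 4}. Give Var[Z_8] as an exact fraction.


230144981329536/152587890625

Outcome values over d=0..4: [0, 3, 1, 1, 2]
Σy = 7, Σy² = 15, M = 5
μ = 7/5 = 7/5,  σ² = 15/5 − (7/5)² = 26/25
V_0 = 0, E_0 = 4
V_1 = 26/25·E_0 + (7/5)²·V_0 = 104/25;  E_1 = 28/5
V_2 = 26/25·E_1 + (7/5)²·V_1 = 8736/625;  E_2 = 196/25
V_3 = 26/25·E_2 + (7/5)²·V_2 = 555464/15625;  E_3 = 1372/125
V_4 = 26/25·E_3 + (7/5)²·V_3 = 31676736/390625;  E_4 = 9604/625
V_5 = 26/25·E_4 + (7/5)²·V_4 = 1708225064/9765625;  E_5 = 67228/3125
V_6 = 26/25·E_5 + (7/5)²·V_5 = 89165303136/244140625;  E_6 = 470596/15625
V_7 = 26/25·E_6 + (7/5)²·V_6 = 4560279478664/6103515625;  E_7 = 3294172/78125
V_8 = 26/25·E_7 + (7/5)²·V_7 = 230144981329536/152587890625;  E_8 = 23059204/390625


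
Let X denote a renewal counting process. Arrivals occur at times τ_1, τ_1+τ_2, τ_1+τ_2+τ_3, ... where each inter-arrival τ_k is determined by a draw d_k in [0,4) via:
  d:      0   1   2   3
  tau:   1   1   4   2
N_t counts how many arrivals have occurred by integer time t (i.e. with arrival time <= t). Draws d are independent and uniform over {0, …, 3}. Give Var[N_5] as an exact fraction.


287/256

Inter-arrival values over d=0..3: [1, 1, 4, 2]
Each d has probability 1/4, so the pmf of τ is: f(1) = 1/2, f(2) = 1/4, f(4) = 1/4
Let p_n(j) = P(N_n = j), with p_0 = [1]. Condition on τ_1: p_n(0) = P(τ > n), and for j >= 1, p_n(j) = Σ_{k<=n} f(k)·p_{n−k}(j−1)
p_1 = [1/2, 1/2]  (j = 0..1)
p_2 = [1/4, 1/2, 1/4]  (j = 0..2)
p_3 = [1/4, 1/4, 3/8, 1/8]  (j = 0..3)
p_4 = [0, 7/16, 1/4, 1/4, 1/16]  (j = 0..4)
p_5 = [0, 3/16, 13/32, 7/32, 5/32, 1/32]  (j = 0..5)
E[N_5] = Σ j·p_5(j) = 39/16;  E[N_5²] = Σ j²·p_5(j) = 113/16
Var[N_5] = 113/16 − (39/16)² = 287/256


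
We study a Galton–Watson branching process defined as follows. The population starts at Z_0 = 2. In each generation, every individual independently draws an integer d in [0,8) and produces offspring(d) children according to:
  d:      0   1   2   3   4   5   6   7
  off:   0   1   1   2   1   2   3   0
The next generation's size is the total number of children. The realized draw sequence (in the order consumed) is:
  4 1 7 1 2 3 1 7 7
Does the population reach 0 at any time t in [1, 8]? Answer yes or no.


yes

gen 0: Z_0=2, draws=[4, 1], offspring=[1, 1], Z_1=2
gen 1: Z_1=2, draws=[7, 1], offspring=[0, 1], Z_2=1
gen 2: Z_2=1, draws=[2], offspring=[1], Z_3=1
gen 3: Z_3=1, draws=[3], offspring=[2], Z_4=2
gen 4: Z_4=2, draws=[1, 7], offspring=[1, 0], Z_5=1
gen 5: Z_5=1, draws=[7], offspring=[0], Z_6=0
gen 6: Z_6=0, draws=[], offspring=[], Z_7=0
gen 7: Z_7=0, draws=[], offspring=[], Z_8=0


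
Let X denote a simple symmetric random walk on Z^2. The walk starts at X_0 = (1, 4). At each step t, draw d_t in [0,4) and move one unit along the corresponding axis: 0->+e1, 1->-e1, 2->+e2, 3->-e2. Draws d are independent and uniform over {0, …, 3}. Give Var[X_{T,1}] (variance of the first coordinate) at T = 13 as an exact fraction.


Outcome values over d=0..3: [1, -1, 0, 0]
Σy = 0, Σy² = 2, M = 4
μ = 0/4 = 0,  σ² = 2/4 − (0)² = 1/2
Independent increments: Var[X_13] = 13·σ² = 13·(1/2) = 13/2

13/2


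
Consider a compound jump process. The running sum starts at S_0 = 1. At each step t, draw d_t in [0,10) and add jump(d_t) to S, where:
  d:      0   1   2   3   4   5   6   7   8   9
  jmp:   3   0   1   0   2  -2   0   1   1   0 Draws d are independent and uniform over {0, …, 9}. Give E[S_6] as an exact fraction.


Outcome values over d=0..9: [3, 0, 1, 0, 2, -2, 0, 1, 1, 0]
Σy = 6, Σy² = 20, M = 10
μ = 6/10 = 3/5,  σ² = 20/10 − (3/5)² = 41/25
E[S_6] = 1 + 6·(3/5) = 23/5

23/5


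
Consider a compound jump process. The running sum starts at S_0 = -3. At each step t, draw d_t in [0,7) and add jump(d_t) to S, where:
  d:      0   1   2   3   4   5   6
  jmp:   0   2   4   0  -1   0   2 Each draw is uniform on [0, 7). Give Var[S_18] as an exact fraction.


Outcome values over d=0..6: [0, 2, 4, 0, -1, 0, 2]
Σy = 7, Σy² = 25, M = 7
μ = 7/7 = 1,  σ² = 25/7 − (1)² = 18/7
Independent increments: Var[S_18] = 18·σ² = 18·(18/7) = 324/7

324/7


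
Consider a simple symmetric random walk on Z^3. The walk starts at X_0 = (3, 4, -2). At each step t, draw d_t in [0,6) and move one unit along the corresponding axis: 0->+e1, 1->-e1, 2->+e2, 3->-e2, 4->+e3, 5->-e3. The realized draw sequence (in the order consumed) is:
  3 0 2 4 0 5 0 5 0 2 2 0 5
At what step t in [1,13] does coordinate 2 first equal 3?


1

t=0: X=(3, 4, -2), d=3 → -e2, X_1=(3, 3, -2)
t=1: X=(3, 3, -2), d=0 → +e1, X_2=(4, 3, -2)
t=2: X=(4, 3, -2), d=2 → +e2, X_3=(4, 4, -2)
t=3: X=(4, 4, -2), d=4 → +e3, X_4=(4, 4, -1)
t=4: X=(4, 4, -1), d=0 → +e1, X_5=(5, 4, -1)
t=5: X=(5, 4, -1), d=5 → -e3, X_6=(5, 4, -2)
t=6: X=(5, 4, -2), d=0 → +e1, X_7=(6, 4, -2)
t=7: X=(6, 4, -2), d=5 → -e3, X_8=(6, 4, -3)
t=8: X=(6, 4, -3), d=0 → +e1, X_9=(7, 4, -3)
t=9: X=(7, 4, -3), d=2 → +e2, X_10=(7, 5, -3)
t=10: X=(7, 5, -3), d=2 → +e2, X_11=(7, 6, -3)
t=11: X=(7, 6, -3), d=0 → +e1, X_12=(8, 6, -3)
t=12: X=(8, 6, -3), d=5 → -e3, X_13=(8, 6, -4)
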